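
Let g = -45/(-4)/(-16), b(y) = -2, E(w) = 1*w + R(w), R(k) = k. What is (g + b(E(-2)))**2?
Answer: 29929/4096 ≈ 7.3069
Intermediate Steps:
E(w) = 2*w (E(w) = 1*w + w = w + w = 2*w)
g = -45/64 (g = -45*(-1/4)*(-1/16) = (45/4)*(-1/16) = -45/64 ≈ -0.70313)
(g + b(E(-2)))**2 = (-45/64 - 2)**2 = (-173/64)**2 = 29929/4096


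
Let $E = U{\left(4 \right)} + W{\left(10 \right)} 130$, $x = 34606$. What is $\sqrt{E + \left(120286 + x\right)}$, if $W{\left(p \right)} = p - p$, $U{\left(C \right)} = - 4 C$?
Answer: $2 \sqrt{38719} \approx 393.54$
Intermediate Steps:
$W{\left(p \right)} = 0$
$E = -16$ ($E = \left(-4\right) 4 + 0 \cdot 130 = -16 + 0 = -16$)
$\sqrt{E + \left(120286 + x\right)} = \sqrt{-16 + \left(120286 + 34606\right)} = \sqrt{-16 + 154892} = \sqrt{154876} = 2 \sqrt{38719}$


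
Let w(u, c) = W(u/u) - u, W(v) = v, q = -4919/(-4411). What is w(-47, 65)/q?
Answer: 211728/4919 ≈ 43.043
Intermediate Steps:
q = 4919/4411 (q = -4919*(-1/4411) = 4919/4411 ≈ 1.1152)
w(u, c) = 1 - u (w(u, c) = u/u - u = 1 - u)
w(-47, 65)/q = (1 - 1*(-47))/(4919/4411) = (1 + 47)*(4411/4919) = 48*(4411/4919) = 211728/4919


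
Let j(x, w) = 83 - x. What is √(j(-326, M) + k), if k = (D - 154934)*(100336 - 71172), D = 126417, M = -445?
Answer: I*√831669379 ≈ 28839.0*I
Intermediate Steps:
k = -831669788 (k = (126417 - 154934)*(100336 - 71172) = -28517*29164 = -831669788)
√(j(-326, M) + k) = √((83 - 1*(-326)) - 831669788) = √((83 + 326) - 831669788) = √(409 - 831669788) = √(-831669379) = I*√831669379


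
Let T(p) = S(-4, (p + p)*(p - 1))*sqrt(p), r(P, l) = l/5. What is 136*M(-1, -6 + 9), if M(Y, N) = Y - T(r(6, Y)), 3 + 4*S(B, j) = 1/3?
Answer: -136 + 272*I*sqrt(5)/15 ≈ -136.0 + 40.547*I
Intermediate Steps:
r(P, l) = l/5 (r(P, l) = l*(1/5) = l/5)
S(B, j) = -2/3 (S(B, j) = -3/4 + (1/4)/3 = -3/4 + (1/4)*(1/3) = -3/4 + 1/12 = -2/3)
T(p) = -2*sqrt(p)/3
M(Y, N) = Y + 2*sqrt(5)*sqrt(Y)/15 (M(Y, N) = Y - (-2)*sqrt(Y/5)/3 = Y - (-2)*sqrt(5)*sqrt(Y)/5/3 = Y - (-2)*sqrt(5)*sqrt(Y)/15 = Y + 2*sqrt(5)*sqrt(Y)/15)
136*M(-1, -6 + 9) = 136*(-1 + 2*sqrt(5)*sqrt(-1)/15) = 136*(-1 + 2*sqrt(5)*I/15) = 136*(-1 + 2*I*sqrt(5)/15) = -136 + 272*I*sqrt(5)/15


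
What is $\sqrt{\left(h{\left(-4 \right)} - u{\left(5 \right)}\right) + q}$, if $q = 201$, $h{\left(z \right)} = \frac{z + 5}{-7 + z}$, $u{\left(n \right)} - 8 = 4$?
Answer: $\frac{\sqrt{22858}}{11} \approx 13.744$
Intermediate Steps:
$u{\left(n \right)} = 12$ ($u{\left(n \right)} = 8 + 4 = 12$)
$h{\left(z \right)} = \frac{5 + z}{-7 + z}$
$\sqrt{\left(h{\left(-4 \right)} - u{\left(5 \right)}\right) + q} = \sqrt{\left(\frac{5 - 4}{-7 - 4} - 12\right) + 201} = \sqrt{\left(\frac{1}{-11} \cdot 1 - 12\right) + 201} = \sqrt{\left(\left(- \frac{1}{11}\right) 1 - 12\right) + 201} = \sqrt{\left(- \frac{1}{11} - 12\right) + 201} = \sqrt{- \frac{133}{11} + 201} = \sqrt{\frac{2078}{11}} = \frac{\sqrt{22858}}{11}$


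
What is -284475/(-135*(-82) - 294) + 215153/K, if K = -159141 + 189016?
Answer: -2060067299/107311000 ≈ -19.197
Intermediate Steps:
K = 29875
-284475/(-135*(-82) - 294) + 215153/K = -284475/(-135*(-82) - 294) + 215153/29875 = -284475/(11070 - 294) + 215153*(1/29875) = -284475/10776 + 215153/29875 = -284475*1/10776 + 215153/29875 = -94825/3592 + 215153/29875 = -2060067299/107311000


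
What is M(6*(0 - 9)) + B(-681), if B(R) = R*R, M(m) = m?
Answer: 463707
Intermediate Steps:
B(R) = R²
M(6*(0 - 9)) + B(-681) = 6*(0 - 9) + (-681)² = 6*(-9) + 463761 = -54 + 463761 = 463707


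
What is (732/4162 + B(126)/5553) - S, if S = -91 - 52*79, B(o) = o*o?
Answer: 5395316129/1283977 ≈ 4202.0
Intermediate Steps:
B(o) = o²
S = -4199 (S = -91 - 4108 = -4199)
(732/4162 + B(126)/5553) - S = (732/4162 + 126²/5553) - 1*(-4199) = (732*(1/4162) + 15876*(1/5553)) + 4199 = (366/2081 + 1764/617) + 4199 = 3896706/1283977 + 4199 = 5395316129/1283977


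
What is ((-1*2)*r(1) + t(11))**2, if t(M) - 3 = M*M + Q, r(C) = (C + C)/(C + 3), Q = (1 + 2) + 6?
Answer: 17424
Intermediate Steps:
Q = 9 (Q = 3 + 6 = 9)
r(C) = 2*C/(3 + C) (r(C) = (2*C)/(3 + C) = 2*C/(3 + C))
t(M) = 12 + M**2 (t(M) = 3 + (M*M + 9) = 3 + (M**2 + 9) = 3 + (9 + M**2) = 12 + M**2)
((-1*2)*r(1) + t(11))**2 = ((-1*2)*(2*1/(3 + 1)) + (12 + 11**2))**2 = (-4/4 + (12 + 121))**2 = (-4/4 + 133)**2 = (-2*1/2 + 133)**2 = (-1 + 133)**2 = 132**2 = 17424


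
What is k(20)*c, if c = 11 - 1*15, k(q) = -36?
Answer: 144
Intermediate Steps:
c = -4 (c = 11 - 15 = -4)
k(20)*c = -36*(-4) = 144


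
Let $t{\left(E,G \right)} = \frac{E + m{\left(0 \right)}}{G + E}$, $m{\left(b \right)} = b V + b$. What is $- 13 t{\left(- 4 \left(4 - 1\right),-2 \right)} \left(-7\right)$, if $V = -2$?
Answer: $78$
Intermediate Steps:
$m{\left(b \right)} = - b$ ($m{\left(b \right)} = b \left(-2\right) + b = - 2 b + b = - b$)
$t{\left(E,G \right)} = \frac{E}{E + G}$ ($t{\left(E,G \right)} = \frac{E - 0}{G + E} = \frac{E + 0}{E + G} = \frac{E}{E + G}$)
$- 13 t{\left(- 4 \left(4 - 1\right),-2 \right)} \left(-7\right) = - 13 \frac{\left(-4\right) \left(4 - 1\right)}{- 4 \left(4 - 1\right) - 2} \left(-7\right) = - 13 \frac{\left(-4\right) 3}{\left(-4\right) 3 - 2} \left(-7\right) = - 13 \left(- \frac{12}{-12 - 2}\right) \left(-7\right) = - 13 \left(- \frac{12}{-14}\right) \left(-7\right) = - 13 \left(\left(-12\right) \left(- \frac{1}{14}\right)\right) \left(-7\right) = \left(-13\right) \frac{6}{7} \left(-7\right) = \left(- \frac{78}{7}\right) \left(-7\right) = 78$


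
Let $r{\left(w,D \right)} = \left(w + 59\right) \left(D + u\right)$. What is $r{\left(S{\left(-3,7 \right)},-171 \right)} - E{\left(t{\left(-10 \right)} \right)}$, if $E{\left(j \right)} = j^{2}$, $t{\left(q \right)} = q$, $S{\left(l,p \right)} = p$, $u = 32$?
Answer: $-9274$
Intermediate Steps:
$r{\left(w,D \right)} = \left(32 + D\right) \left(59 + w\right)$ ($r{\left(w,D \right)} = \left(w + 59\right) \left(D + 32\right) = \left(59 + w\right) \left(32 + D\right) = \left(32 + D\right) \left(59 + w\right)$)
$r{\left(S{\left(-3,7 \right)},-171 \right)} - E{\left(t{\left(-10 \right)} \right)} = \left(1888 + 32 \cdot 7 + 59 \left(-171\right) - 1197\right) - \left(-10\right)^{2} = \left(1888 + 224 - 10089 - 1197\right) - 100 = -9174 - 100 = -9274$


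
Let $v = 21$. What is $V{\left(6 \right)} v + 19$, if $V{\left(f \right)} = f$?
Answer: $145$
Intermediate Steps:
$V{\left(6 \right)} v + 19 = 6 \cdot 21 + 19 = 126 + 19 = 145$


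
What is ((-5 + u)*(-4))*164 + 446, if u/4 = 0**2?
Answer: 3726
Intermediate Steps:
u = 0 (u = 4*0**2 = 4*0 = 0)
((-5 + u)*(-4))*164 + 446 = ((-5 + 0)*(-4))*164 + 446 = -5*(-4)*164 + 446 = 20*164 + 446 = 3280 + 446 = 3726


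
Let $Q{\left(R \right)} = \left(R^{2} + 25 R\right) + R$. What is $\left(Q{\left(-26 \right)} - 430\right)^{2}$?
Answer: $184900$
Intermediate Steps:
$Q{\left(R \right)} = R^{2} + 26 R$
$\left(Q{\left(-26 \right)} - 430\right)^{2} = \left(- 26 \left(26 - 26\right) - 430\right)^{2} = \left(\left(-26\right) 0 - 430\right)^{2} = \left(0 - 430\right)^{2} = \left(-430\right)^{2} = 184900$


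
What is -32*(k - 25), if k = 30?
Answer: -160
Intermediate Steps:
-32*(k - 25) = -32*(30 - 25) = -32*5 = -160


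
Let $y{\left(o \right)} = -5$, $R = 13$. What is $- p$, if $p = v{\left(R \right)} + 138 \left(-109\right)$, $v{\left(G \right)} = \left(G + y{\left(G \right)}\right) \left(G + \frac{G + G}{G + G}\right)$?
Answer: $14930$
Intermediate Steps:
$v{\left(G \right)} = \left(1 + G\right) \left(-5 + G\right)$ ($v{\left(G \right)} = \left(G - 5\right) \left(G + \frac{G + G}{G + G}\right) = \left(-5 + G\right) \left(G + \frac{2 G}{2 G}\right) = \left(-5 + G\right) \left(G + 2 G \frac{1}{2 G}\right) = \left(-5 + G\right) \left(G + 1\right) = \left(-5 + G\right) \left(1 + G\right) = \left(1 + G\right) \left(-5 + G\right)$)
$p = -14930$ ($p = \left(-5 + 13^{2} - 52\right) + 138 \left(-109\right) = \left(-5 + 169 - 52\right) - 15042 = 112 - 15042 = -14930$)
$- p = \left(-1\right) \left(-14930\right) = 14930$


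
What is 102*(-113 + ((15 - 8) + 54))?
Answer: -5304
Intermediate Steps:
102*(-113 + ((15 - 8) + 54)) = 102*(-113 + (7 + 54)) = 102*(-113 + 61) = 102*(-52) = -5304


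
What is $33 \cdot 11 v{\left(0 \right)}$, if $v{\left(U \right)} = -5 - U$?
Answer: $-1815$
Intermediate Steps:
$33 \cdot 11 v{\left(0 \right)} = 33 \cdot 11 \left(-5 - 0\right) = 363 \left(-5 + 0\right) = 363 \left(-5\right) = -1815$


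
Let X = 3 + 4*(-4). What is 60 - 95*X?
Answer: 1295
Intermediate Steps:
X = -13 (X = 3 - 16 = -13)
60 - 95*X = 60 - 95*(-13) = 60 + 1235 = 1295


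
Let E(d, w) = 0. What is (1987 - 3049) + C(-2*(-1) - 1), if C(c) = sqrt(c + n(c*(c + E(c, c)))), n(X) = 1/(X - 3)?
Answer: -1062 + sqrt(2)/2 ≈ -1061.3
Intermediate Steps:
n(X) = 1/(-3 + X)
C(c) = sqrt(c + 1/(-3 + c**2)) (C(c) = sqrt(c + 1/(-3 + c*(c + 0))) = sqrt(c + 1/(-3 + c*c)) = sqrt(c + 1/(-3 + c**2)))
(1987 - 3049) + C(-2*(-1) - 1) = (1987 - 3049) + sqrt((1 + (-2*(-1) - 1)*(-3 + (-2*(-1) - 1)**2))/(-3 + (-2*(-1) - 1)**2)) = -1062 + sqrt((1 + (2 - 1)*(-3 + (2 - 1)**2))/(-3 + (2 - 1)**2)) = -1062 + sqrt((1 + 1*(-3 + 1**2))/(-3 + 1**2)) = -1062 + sqrt((1 + 1*(-3 + 1))/(-3 + 1)) = -1062 + sqrt((1 + 1*(-2))/(-2)) = -1062 + sqrt(-(1 - 2)/2) = -1062 + sqrt(-1/2*(-1)) = -1062 + sqrt(1/2) = -1062 + sqrt(2)/2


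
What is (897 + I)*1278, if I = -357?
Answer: 690120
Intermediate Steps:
(897 + I)*1278 = (897 - 357)*1278 = 540*1278 = 690120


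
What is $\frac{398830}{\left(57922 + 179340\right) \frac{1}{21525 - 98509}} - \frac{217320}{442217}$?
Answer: $- \frac{6788836960875040}{52460644927} \approx -1.2941 \cdot 10^{5}$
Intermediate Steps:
$\frac{398830}{\left(57922 + 179340\right) \frac{1}{21525 - 98509}} - \frac{217320}{442217} = \frac{398830}{237262 \frac{1}{-76984}} - \frac{217320}{442217} = \frac{398830}{237262 \left(- \frac{1}{76984}\right)} - \frac{217320}{442217} = \frac{398830}{- \frac{118631}{38492}} - \frac{217320}{442217} = 398830 \left(- \frac{38492}{118631}\right) - \frac{217320}{442217} = - \frac{15351764360}{118631} - \frac{217320}{442217} = - \frac{6788836960875040}{52460644927}$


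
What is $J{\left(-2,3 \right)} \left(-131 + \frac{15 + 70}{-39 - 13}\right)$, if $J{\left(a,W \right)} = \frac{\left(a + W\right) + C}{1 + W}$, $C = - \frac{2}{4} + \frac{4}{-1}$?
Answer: $\frac{48279}{416} \approx 116.06$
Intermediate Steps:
$C = - \frac{9}{2}$ ($C = \left(-2\right) \frac{1}{4} + 4 \left(-1\right) = - \frac{1}{2} - 4 = - \frac{9}{2} \approx -4.5$)
$J{\left(a,W \right)} = \frac{- \frac{9}{2} + W + a}{1 + W}$ ($J{\left(a,W \right)} = \frac{\left(a + W\right) - \frac{9}{2}}{1 + W} = \frac{\left(W + a\right) - \frac{9}{2}}{1 + W} = \frac{- \frac{9}{2} + W + a}{1 + W}$)
$J{\left(-2,3 \right)} \left(-131 + \frac{15 + 70}{-39 - 13}\right) = \frac{- \frac{9}{2} + 3 - 2}{1 + 3} \left(-131 + \frac{15 + 70}{-39 - 13}\right) = \frac{1}{4} \left(- \frac{7}{2}\right) \left(-131 + \frac{85}{-52}\right) = \frac{1}{4} \left(- \frac{7}{2}\right) \left(-131 + 85 \left(- \frac{1}{52}\right)\right) = - \frac{7 \left(-131 - \frac{85}{52}\right)}{8} = \left(- \frac{7}{8}\right) \left(- \frac{6897}{52}\right) = \frac{48279}{416}$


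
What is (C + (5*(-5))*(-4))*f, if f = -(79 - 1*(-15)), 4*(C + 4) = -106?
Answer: -6533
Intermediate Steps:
C = -61/2 (C = -4 + (¼)*(-106) = -4 - 53/2 = -61/2 ≈ -30.500)
f = -94 (f = -(79 + 15) = -1*94 = -94)
(C + (5*(-5))*(-4))*f = (-61/2 + (5*(-5))*(-4))*(-94) = (-61/2 - 25*(-4))*(-94) = (-61/2 + 100)*(-94) = (139/2)*(-94) = -6533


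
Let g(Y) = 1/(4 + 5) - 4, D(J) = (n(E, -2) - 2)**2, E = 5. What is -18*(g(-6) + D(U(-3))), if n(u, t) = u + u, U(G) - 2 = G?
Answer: -1082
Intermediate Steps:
U(G) = 2 + G
n(u, t) = 2*u
D(J) = 64 (D(J) = (2*5 - 2)**2 = (10 - 2)**2 = 8**2 = 64)
g(Y) = -35/9 (g(Y) = 1/9 - 4 = -35/9)
-18*(g(-6) + D(U(-3))) = -18*(-35/9 + 64) = -18*541/9 = -1082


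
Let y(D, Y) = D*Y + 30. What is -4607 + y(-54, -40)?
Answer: -2417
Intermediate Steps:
y(D, Y) = 30 + D*Y
-4607 + y(-54, -40) = -4607 + (30 - 54*(-40)) = -4607 + (30 + 2160) = -4607 + 2190 = -2417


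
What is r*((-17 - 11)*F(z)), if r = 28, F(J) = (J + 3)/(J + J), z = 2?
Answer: -980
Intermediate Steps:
F(J) = (3 + J)/(2*J) (F(J) = (3 + J)/((2*J)) = (3 + J)*(1/(2*J)) = (3 + J)/(2*J))
r*((-17 - 11)*F(z)) = 28*((-17 - 11)*((½)*(3 + 2)/2)) = 28*(-14*5/2) = 28*(-28*5/4) = 28*(-35) = -980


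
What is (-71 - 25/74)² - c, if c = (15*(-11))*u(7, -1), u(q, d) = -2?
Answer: 26060761/5476 ≈ 4759.1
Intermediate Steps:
c = 330 (c = (15*(-11))*(-2) = -165*(-2) = 330)
(-71 - 25/74)² - c = (-71 - 25/74)² - 1*330 = (-71 - 25*1/74)² - 330 = (-71 - 25/74)² - 330 = (-5279/74)² - 330 = 27867841/5476 - 330 = 26060761/5476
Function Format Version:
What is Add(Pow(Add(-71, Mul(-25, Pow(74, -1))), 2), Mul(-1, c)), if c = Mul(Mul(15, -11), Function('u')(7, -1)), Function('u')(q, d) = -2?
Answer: Rational(26060761, 5476) ≈ 4759.1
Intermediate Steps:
c = 330 (c = Mul(Mul(15, -11), -2) = Mul(-165, -2) = 330)
Add(Pow(Add(-71, Mul(-25, Pow(74, -1))), 2), Mul(-1, c)) = Add(Pow(Add(-71, Mul(-25, Pow(74, -1))), 2), Mul(-1, 330)) = Add(Pow(Add(-71, Mul(-25, Rational(1, 74))), 2), -330) = Add(Pow(Add(-71, Rational(-25, 74)), 2), -330) = Add(Pow(Rational(-5279, 74), 2), -330) = Add(Rational(27867841, 5476), -330) = Rational(26060761, 5476)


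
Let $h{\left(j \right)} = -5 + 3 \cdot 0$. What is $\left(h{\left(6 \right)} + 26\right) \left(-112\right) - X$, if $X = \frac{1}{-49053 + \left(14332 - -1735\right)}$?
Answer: $- \frac{77583071}{32986} \approx -2352.0$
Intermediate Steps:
$h{\left(j \right)} = -5$ ($h{\left(j \right)} = -5 + 0 = -5$)
$X = - \frac{1}{32986}$ ($X = \frac{1}{-49053 + \left(14332 + 1735\right)} = \frac{1}{-49053 + 16067} = \frac{1}{-32986} = - \frac{1}{32986} \approx -3.0316 \cdot 10^{-5}$)
$\left(h{\left(6 \right)} + 26\right) \left(-112\right) - X = \left(-5 + 26\right) \left(-112\right) - - \frac{1}{32986} = 21 \left(-112\right) + \frac{1}{32986} = -2352 + \frac{1}{32986} = - \frac{77583071}{32986}$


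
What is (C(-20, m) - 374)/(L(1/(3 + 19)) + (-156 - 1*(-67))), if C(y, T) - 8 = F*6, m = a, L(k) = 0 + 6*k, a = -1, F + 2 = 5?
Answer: 957/244 ≈ 3.9221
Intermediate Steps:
F = 3 (F = -2 + 5 = 3)
L(k) = 6*k
m = -1
C(y, T) = 26 (C(y, T) = 8 + 3*6 = 8 + 18 = 26)
(C(-20, m) - 374)/(L(1/(3 + 19)) + (-156 - 1*(-67))) = (26 - 374)/(6/(3 + 19) + (-156 - 1*(-67))) = -348/(6/22 + (-156 + 67)) = -348/(6*(1/22) - 89) = -348/(3/11 - 89) = -348/(-976/11) = -348*(-11/976) = 957/244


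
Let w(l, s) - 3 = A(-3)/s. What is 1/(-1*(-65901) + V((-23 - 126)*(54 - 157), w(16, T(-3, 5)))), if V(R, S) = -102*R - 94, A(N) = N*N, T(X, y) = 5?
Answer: -1/1499587 ≈ -6.6685e-7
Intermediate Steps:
A(N) = N²
w(l, s) = 3 + 9/s (w(l, s) = 3 + (-3)²/s = 3 + 9/s)
V(R, S) = -94 - 102*R
1/(-1*(-65901) + V((-23 - 126)*(54 - 157), w(16, T(-3, 5)))) = 1/(-1*(-65901) + (-94 - 102*(-23 - 126)*(54 - 157))) = 1/(65901 + (-94 - (-15198)*(-103))) = 1/(65901 + (-94 - 102*15347)) = 1/(65901 + (-94 - 1565394)) = 1/(65901 - 1565488) = 1/(-1499587) = -1/1499587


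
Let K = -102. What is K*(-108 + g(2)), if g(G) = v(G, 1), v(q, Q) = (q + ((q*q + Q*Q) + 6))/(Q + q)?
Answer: 10574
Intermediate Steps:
v(q, Q) = (6 + q + Q² + q²)/(Q + q) (v(q, Q) = (q + ((q² + Q²) + 6))/(Q + q) = (q + ((Q² + q²) + 6))/(Q + q) = (q + (6 + Q² + q²))/(Q + q) = (6 + q + Q² + q²)/(Q + q))
g(G) = (7 + G + G²)/(1 + G) (g(G) = (6 + G + 1² + G²)/(1 + G) = (6 + G + 1 + G²)/(1 + G) = (7 + G + G²)/(1 + G))
K*(-108 + g(2)) = -102*(-108 + (7 + 2 + 2²)/(1 + 2)) = -102*(-108 + (7 + 2 + 4)/3) = -102*(-108 + (⅓)*13) = -102*(-108 + 13/3) = -102*(-311/3) = 10574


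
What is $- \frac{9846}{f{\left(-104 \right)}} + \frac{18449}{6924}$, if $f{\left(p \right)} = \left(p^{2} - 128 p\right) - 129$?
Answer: $\frac{374583847}{166169076} \approx 2.2542$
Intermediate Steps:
$f{\left(p \right)} = -129 + p^{2} - 128 p$
$- \frac{9846}{f{\left(-104 \right)}} + \frac{18449}{6924} = - \frac{9846}{-129 + \left(-104\right)^{2} - -13312} + \frac{18449}{6924} = - \frac{9846}{-129 + 10816 + 13312} + 18449 \cdot \frac{1}{6924} = - \frac{9846}{23999} + \frac{18449}{6924} = \frac{374583847}{166169076}$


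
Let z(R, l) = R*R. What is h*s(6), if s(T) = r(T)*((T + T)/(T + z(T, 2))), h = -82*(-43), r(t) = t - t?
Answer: 0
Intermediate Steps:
r(t) = 0
z(R, l) = R**2
h = 3526
s(T) = 0 (s(T) = 0*((T + T)/(T + T**2)) = 0*((2*T)/(T + T**2)) = 0*(2*T/(T + T**2)) = 0)
h*s(6) = 3526*0 = 0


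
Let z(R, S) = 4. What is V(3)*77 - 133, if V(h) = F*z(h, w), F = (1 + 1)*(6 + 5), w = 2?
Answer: 6643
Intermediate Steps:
F = 22 (F = 2*11 = 22)
V(h) = 88 (V(h) = 22*4 = 88)
V(3)*77 - 133 = 88*77 - 133 = 6776 - 133 = 6643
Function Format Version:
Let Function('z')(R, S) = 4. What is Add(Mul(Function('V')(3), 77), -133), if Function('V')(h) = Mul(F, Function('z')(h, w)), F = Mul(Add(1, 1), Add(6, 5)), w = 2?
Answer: 6643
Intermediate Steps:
F = 22 (F = Mul(2, 11) = 22)
Function('V')(h) = 88 (Function('V')(h) = Mul(22, 4) = 88)
Add(Mul(Function('V')(3), 77), -133) = Add(Mul(88, 77), -133) = Add(6776, -133) = 6643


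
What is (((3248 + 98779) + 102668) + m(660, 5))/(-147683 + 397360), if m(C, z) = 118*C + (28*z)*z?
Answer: 283275/249677 ≈ 1.1346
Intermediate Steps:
m(C, z) = 28*z² + 118*C (m(C, z) = 118*C + 28*z² = 28*z² + 118*C)
(((3248 + 98779) + 102668) + m(660, 5))/(-147683 + 397360) = (((3248 + 98779) + 102668) + (28*5² + 118*660))/(-147683 + 397360) = ((102027 + 102668) + (28*25 + 77880))/249677 = (204695 + (700 + 77880))*(1/249677) = (204695 + 78580)*(1/249677) = 283275*(1/249677) = 283275/249677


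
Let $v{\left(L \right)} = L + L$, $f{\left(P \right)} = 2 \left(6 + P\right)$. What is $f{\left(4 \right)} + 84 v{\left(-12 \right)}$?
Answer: $-1996$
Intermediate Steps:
$f{\left(P \right)} = 12 + 2 P$
$v{\left(L \right)} = 2 L$
$f{\left(4 \right)} + 84 v{\left(-12 \right)} = \left(12 + 2 \cdot 4\right) + 84 \cdot 2 \left(-12\right) = \left(12 + 8\right) + 84 \left(-24\right) = 20 - 2016 = -1996$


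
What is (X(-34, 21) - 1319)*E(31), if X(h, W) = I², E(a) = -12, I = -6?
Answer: 15396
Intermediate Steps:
X(h, W) = 36 (X(h, W) = (-6)² = 36)
(X(-34, 21) - 1319)*E(31) = (36 - 1319)*(-12) = -1283*(-12) = 15396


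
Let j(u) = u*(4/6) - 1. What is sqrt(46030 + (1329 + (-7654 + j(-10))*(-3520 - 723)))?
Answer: 2*sqrt(73250574)/3 ≈ 5705.8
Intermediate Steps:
j(u) = -1 + 2*u/3 (j(u) = u*(4*(1/6)) - 1 = u*(2/3) - 1 = 2*u/3 - 1 = -1 + 2*u/3)
sqrt(46030 + (1329 + (-7654 + j(-10))*(-3520 - 723))) = sqrt(46030 + (1329 + (-7654 + (-1 + (2/3)*(-10)))*(-3520 - 723))) = sqrt(46030 + (1329 + (-7654 + (-1 - 20/3))*(-4243))) = sqrt(46030 + (1329 + (-7654 - 23/3)*(-4243))) = sqrt(46030 + (1329 - 22985/3*(-4243))) = sqrt(46030 + (1329 + 97525355/3)) = sqrt(46030 + 97529342/3) = sqrt(97667432/3) = 2*sqrt(73250574)/3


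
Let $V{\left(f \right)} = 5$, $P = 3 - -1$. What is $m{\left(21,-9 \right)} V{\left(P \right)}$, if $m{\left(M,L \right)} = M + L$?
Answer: $60$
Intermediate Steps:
$m{\left(M,L \right)} = L + M$
$P = 4$ ($P = 3 + 1 = 4$)
$m{\left(21,-9 \right)} V{\left(P \right)} = \left(-9 + 21\right) 5 = 12 \cdot 5 = 60$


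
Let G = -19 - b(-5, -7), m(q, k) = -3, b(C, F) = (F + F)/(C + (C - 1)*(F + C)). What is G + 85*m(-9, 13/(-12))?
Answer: -18344/67 ≈ -273.79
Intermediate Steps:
b(C, F) = 2*F/(C + (-1 + C)*(C + F)) (b(C, F) = (2*F)/(C + (-1 + C)*(C + F)) = 2*F/(C + (-1 + C)*(C + F)))
G = -1259/67 (G = -19 - 2*(-7)/((-5)² - 1*(-7) - 5*(-7)) = -19 - 2*(-7)/(25 + 7 + 35) = -19 - 2*(-7)/67 = -19 - 1*(-14/67) = -19 + 14/67 = -1259/67 ≈ -18.791)
G + 85*m(-9, 13/(-12)) = -1259/67 + 85*(-3) = -1259/67 - 255 = -18344/67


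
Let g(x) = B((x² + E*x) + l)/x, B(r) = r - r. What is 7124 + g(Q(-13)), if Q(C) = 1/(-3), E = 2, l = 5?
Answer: 7124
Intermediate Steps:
Q(C) = -⅓
B(r) = 0
g(x) = 0 (g(x) = 0/x = 0)
7124 + g(Q(-13)) = 7124 + 0 = 7124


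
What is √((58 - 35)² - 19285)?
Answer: 6*I*√521 ≈ 136.95*I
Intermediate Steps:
√((58 - 35)² - 19285) = √(23² - 19285) = √(529 - 19285) = √(-18756) = 6*I*√521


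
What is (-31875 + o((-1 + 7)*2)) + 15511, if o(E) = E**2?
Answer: -16220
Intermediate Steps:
(-31875 + o((-1 + 7)*2)) + 15511 = (-31875 + ((-1 + 7)*2)**2) + 15511 = (-31875 + (6*2)**2) + 15511 = (-31875 + 12**2) + 15511 = (-31875 + 144) + 15511 = -31731 + 15511 = -16220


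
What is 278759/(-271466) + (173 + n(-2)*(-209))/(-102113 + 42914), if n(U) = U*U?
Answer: -418519797/412064506 ≈ -1.0157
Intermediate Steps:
n(U) = U**2
278759/(-271466) + (173 + n(-2)*(-209))/(-102113 + 42914) = 278759/(-271466) + (173 + (-2)**2*(-209))/(-102113 + 42914) = 278759*(-1/271466) + (173 + 4*(-209))/(-59199) = -21443/20882 + (173 - 836)*(-1/59199) = -21443/20882 - 663*(-1/59199) = -21443/20882 + 221/19733 = -418519797/412064506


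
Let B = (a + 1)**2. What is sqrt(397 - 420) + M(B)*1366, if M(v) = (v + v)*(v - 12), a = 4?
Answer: 887900 + I*sqrt(23) ≈ 8.879e+5 + 4.7958*I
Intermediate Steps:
B = 25 (B = (4 + 1)**2 = 5**2 = 25)
M(v) = 2*v*(-12 + v) (M(v) = (2*v)*(-12 + v) = 2*v*(-12 + v))
sqrt(397 - 420) + M(B)*1366 = sqrt(397 - 420) + (2*25*(-12 + 25))*1366 = sqrt(-23) + (2*25*13)*1366 = I*sqrt(23) + 650*1366 = I*sqrt(23) + 887900 = 887900 + I*sqrt(23)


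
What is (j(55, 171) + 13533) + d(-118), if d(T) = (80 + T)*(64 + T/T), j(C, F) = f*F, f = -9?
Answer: 9524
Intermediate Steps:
j(C, F) = -9*F
d(T) = 5200 + 65*T (d(T) = (80 + T)*(64 + 1) = (80 + T)*65 = 5200 + 65*T)
(j(55, 171) + 13533) + d(-118) = (-9*171 + 13533) + (5200 + 65*(-118)) = (-1539 + 13533) + (5200 - 7670) = 11994 - 2470 = 9524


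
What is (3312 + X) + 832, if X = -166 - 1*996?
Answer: 2982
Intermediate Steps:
X = -1162 (X = -166 - 996 = -1162)
(3312 + X) + 832 = (3312 - 1162) + 832 = 2150 + 832 = 2982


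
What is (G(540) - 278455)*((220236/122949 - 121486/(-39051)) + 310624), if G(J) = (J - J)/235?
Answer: -46143606308247542870/533475711 ≈ -8.6496e+10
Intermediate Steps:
G(J) = 0 (G(J) = 0*(1/235) = 0)
(G(540) - 278455)*((220236/122949 - 121486/(-39051)) + 310624) = (0 - 278455)*((220236/122949 - 121486/(-39051)) + 310624) = -278455*((220236*(1/122949) - 121486*(-1/39051)) + 310624) = -278455*((73412/40983 + 121486/39051) + 310624) = -278455*(2615224250/533475711 + 310624) = -278455*165712974477914/533475711 = -46143606308247542870/533475711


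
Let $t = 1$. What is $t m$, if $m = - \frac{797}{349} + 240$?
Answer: $\frac{82963}{349} \approx 237.72$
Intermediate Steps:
$m = \frac{82963}{349}$ ($m = \left(-797\right) \frac{1}{349} + 240 = - \frac{797}{349} + 240 = \frac{82963}{349} \approx 237.72$)
$t m = 1 \cdot \frac{82963}{349} = \frac{82963}{349}$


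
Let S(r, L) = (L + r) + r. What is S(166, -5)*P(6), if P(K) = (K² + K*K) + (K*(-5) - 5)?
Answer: 12099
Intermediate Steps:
P(K) = -5 - 5*K + 2*K² (P(K) = (K² + K²) + (-5*K - 5) = 2*K² + (-5 - 5*K) = -5 - 5*K + 2*K²)
S(r, L) = L + 2*r
S(166, -5)*P(6) = (-5 + 2*166)*(-5 - 5*6 + 2*6²) = (-5 + 332)*(-5 - 30 + 2*36) = 327*(-5 - 30 + 72) = 327*37 = 12099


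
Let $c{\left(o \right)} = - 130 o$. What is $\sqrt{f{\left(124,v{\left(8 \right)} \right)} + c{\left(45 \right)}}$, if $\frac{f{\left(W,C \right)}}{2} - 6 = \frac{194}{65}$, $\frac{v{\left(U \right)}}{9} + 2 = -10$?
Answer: $\frac{i \sqrt{24640330}}{65} \approx 76.368 i$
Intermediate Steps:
$v{\left(U \right)} = -108$ ($v{\left(U \right)} = -18 + 9 \left(-10\right) = -18 - 90 = -108$)
$f{\left(W,C \right)} = \frac{1168}{65}$ ($f{\left(W,C \right)} = 12 + 2 \cdot \frac{194}{65} = 12 + \frac{388}{65} = \frac{1168}{65}$)
$\sqrt{f{\left(124,v{\left(8 \right)} \right)} + c{\left(45 \right)}} = \sqrt{\frac{1168}{65} - 5850} = \sqrt{- \frac{379082}{65}} = \frac{i \sqrt{24640330}}{65}$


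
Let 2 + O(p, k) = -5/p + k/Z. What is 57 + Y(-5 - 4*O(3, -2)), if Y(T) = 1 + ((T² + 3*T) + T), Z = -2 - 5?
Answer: 72655/441 ≈ 164.75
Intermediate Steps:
Z = -7
O(p, k) = -2 - 5/p - k/7 (O(p, k) = -2 + (-5/p + k/(-7)) = -2 + (-5/p + k*(-⅐)) = -2 + (-5/p - k/7) = -2 - 5/p - k/7)
Y(T) = 1 + T² + 4*T (Y(T) = 1 + (T² + 4*T) = 1 + T² + 4*T)
57 + Y(-5 - 4*O(3, -2)) = 57 + (1 + (-5 - 4*(-2 - 5/3 - ⅐*(-2)))² + 4*(-5 - 4*(-2 - 5/3 - ⅐*(-2)))) = 57 + (1 + (-5 - 4*(-2 - 5*⅓ + 2/7))² + 4*(-5 - 4*(-2 - 5*⅓ + 2/7))) = 57 + (1 + (-5 - 4*(-2 - 5/3 + 2/7))² + 4*(-5 - 4*(-2 - 5/3 + 2/7))) = 57 + (1 + (-5 - 4*(-71/21))² + 4*(-5 - 4*(-71/21))) = 57 + (1 + (-5 + 284/21)² + 4*(-5 + 284/21)) = 57 + (1 + (179/21)² + 4*(179/21)) = 57 + (1 + 32041/441 + 716/21) = 57 + 47518/441 = 72655/441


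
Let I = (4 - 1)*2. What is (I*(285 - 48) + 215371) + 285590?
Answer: 502383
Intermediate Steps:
I = 6 (I = 3*2 = 6)
(I*(285 - 48) + 215371) + 285590 = (6*(285 - 48) + 215371) + 285590 = (6*237 + 215371) + 285590 = (1422 + 215371) + 285590 = 216793 + 285590 = 502383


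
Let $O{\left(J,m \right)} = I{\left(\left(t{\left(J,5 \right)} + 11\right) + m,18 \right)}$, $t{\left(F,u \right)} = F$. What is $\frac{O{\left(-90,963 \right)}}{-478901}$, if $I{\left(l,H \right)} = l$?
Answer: $- \frac{884}{478901} \approx -0.0018459$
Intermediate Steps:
$O{\left(J,m \right)} = 11 + J + m$ ($O{\left(J,m \right)} = \left(J + 11\right) + m = \left(11 + J\right) + m = 11 + J + m$)
$\frac{O{\left(-90,963 \right)}}{-478901} = \frac{11 - 90 + 963}{-478901} = 884 \left(- \frac{1}{478901}\right) = - \frac{884}{478901}$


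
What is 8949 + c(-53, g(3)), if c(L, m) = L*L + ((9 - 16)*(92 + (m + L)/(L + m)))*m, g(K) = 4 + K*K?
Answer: 3295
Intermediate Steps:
g(K) = 4 + K**2
c(L, m) = L**2 - 651*m (c(L, m) = L**2 + (-7*(92 + (L + m)/(L + m)))*m = L**2 + (-7*(92 + 1))*m = L**2 + (-7*93)*m = L**2 - 651*m)
8949 + c(-53, g(3)) = 8949 + ((-53)**2 - 651*(4 + 3**2)) = 8949 + (2809 - 651*(4 + 9)) = 8949 + (2809 - 651*13) = 8949 + (2809 - 8463) = 8949 - 5654 = 3295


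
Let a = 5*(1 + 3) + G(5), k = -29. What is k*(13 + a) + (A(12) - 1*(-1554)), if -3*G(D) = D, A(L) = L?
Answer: 1972/3 ≈ 657.33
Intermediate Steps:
G(D) = -D/3
a = 55/3 (a = 5*(1 + 3) - ⅓*5 = 5*4 - 5/3 = 20 - 5/3 = 55/3 ≈ 18.333)
k*(13 + a) + (A(12) - 1*(-1554)) = -29*(13 + 55/3) + (12 - 1*(-1554)) = -29*94/3 + (12 + 1554) = -2726/3 + 1566 = 1972/3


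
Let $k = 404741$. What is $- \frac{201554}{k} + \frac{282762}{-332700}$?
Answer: $- \frac{30250398407}{22442888450} \approx -1.3479$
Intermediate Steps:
$- \frac{201554}{k} + \frac{282762}{-332700} = - \frac{201554}{404741} + \frac{282762}{-332700} = \left(-201554\right) \frac{1}{404741} + 282762 \left(- \frac{1}{332700}\right) = - \frac{201554}{404741} - \frac{47127}{55450} = - \frac{30250398407}{22442888450}$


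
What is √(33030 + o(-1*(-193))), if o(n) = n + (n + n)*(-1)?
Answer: √32837 ≈ 181.21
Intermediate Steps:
o(n) = -n (o(n) = n + (2*n)*(-1) = n - 2*n = -n)
√(33030 + o(-1*(-193))) = √(33030 - (-1)*(-193)) = √(33030 - 1*193) = √(33030 - 193) = √32837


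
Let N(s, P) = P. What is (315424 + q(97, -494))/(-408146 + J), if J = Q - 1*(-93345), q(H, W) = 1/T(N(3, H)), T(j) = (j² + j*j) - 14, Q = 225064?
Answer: -5931232897/1687414548 ≈ -3.5150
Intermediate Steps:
T(j) = -14 + 2*j² (T(j) = (j² + j²) - 14 = 2*j² - 14 = -14 + 2*j²)
q(H, W) = 1/(-14 + 2*H²)
J = 318409 (J = 225064 - 1*(-93345) = 225064 + 93345 = 318409)
(315424 + q(97, -494))/(-408146 + J) = (315424 + 1/(2*(-7 + 97²)))/(-408146 + 318409) = (315424 + 1/(2*(-7 + 9409)))/(-89737) = (315424 + (½)/9402)*(-1/89737) = (315424 + (½)*(1/9402))*(-1/89737) = (315424 + 1/18804)*(-1/89737) = (5931232897/18804)*(-1/89737) = -5931232897/1687414548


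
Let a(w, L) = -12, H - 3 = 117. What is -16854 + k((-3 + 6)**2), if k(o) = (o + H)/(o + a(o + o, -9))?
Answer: -16897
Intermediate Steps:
H = 120 (H = 3 + 117 = 120)
k(o) = (120 + o)/(-12 + o) (k(o) = (o + 120)/(o - 12) = (120 + o)/(-12 + o))
-16854 + k((-3 + 6)**2) = -16854 + (120 + (-3 + 6)**2)/(-12 + (-3 + 6)**2) = -16854 + (120 + 3**2)/(-12 + 3**2) = -16854 + (120 + 9)/(-12 + 9) = -16854 + 129/(-3) = -16854 - 1/3*129 = -16854 - 43 = -16897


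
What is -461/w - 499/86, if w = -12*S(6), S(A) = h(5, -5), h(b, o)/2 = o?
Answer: -49763/5160 ≈ -9.6440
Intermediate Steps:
h(b, o) = 2*o
S(A) = -10 (S(A) = 2*(-5) = -10)
w = 120 (w = -12*(-10) = 120)
-461/w - 499/86 = -461/120 - 499/86 = -49763/5160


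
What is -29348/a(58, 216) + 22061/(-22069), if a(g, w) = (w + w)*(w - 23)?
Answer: -621759737/460006236 ≈ -1.3516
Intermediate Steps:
a(g, w) = 2*w*(-23 + w) (a(g, w) = (2*w)*(-23 + w) = 2*w*(-23 + w))
-29348/a(58, 216) + 22061/(-22069) = -29348*1/(432*(-23 + 216)) + 22061/(-22069) = -29348/(2*216*193) + 22061*(-1/22069) = -29348/83376 - 22061/22069 = -29348*1/83376 - 22061/22069 = -7337/20844 - 22061/22069 = -621759737/460006236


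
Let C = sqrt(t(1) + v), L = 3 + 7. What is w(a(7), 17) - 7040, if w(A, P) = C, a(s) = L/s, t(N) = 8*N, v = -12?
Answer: -7040 + 2*I ≈ -7040.0 + 2.0*I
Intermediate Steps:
L = 10
a(s) = 10/s
C = 2*I (C = sqrt(8*1 - 12) = sqrt(8 - 12) = sqrt(-4) = 2*I ≈ 2.0*I)
w(A, P) = 2*I
w(a(7), 17) - 7040 = 2*I - 7040 = -7040 + 2*I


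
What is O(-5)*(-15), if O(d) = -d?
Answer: -75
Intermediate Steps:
O(-5)*(-15) = -1*(-5)*(-15) = 5*(-15) = -75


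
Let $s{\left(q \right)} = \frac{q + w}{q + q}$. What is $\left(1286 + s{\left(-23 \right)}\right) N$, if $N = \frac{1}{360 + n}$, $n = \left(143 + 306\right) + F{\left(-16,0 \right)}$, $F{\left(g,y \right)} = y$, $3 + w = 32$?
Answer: $\frac{29575}{18607} \approx 1.5895$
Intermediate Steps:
$w = 29$ ($w = -3 + 32 = 29$)
$n = 449$ ($n = \left(143 + 306\right) + 0 = 449 + 0 = 449$)
$s{\left(q \right)} = \frac{29 + q}{2 q}$ ($s{\left(q \right)} = \frac{q + 29}{q + q} = \frac{29 + q}{2 q}$)
$N = \frac{1}{809}$ ($N = \frac{1}{360 + 449} = \frac{1}{809} \approx 0.0012361$)
$\left(1286 + s{\left(-23 \right)}\right) N = \left(1286 + \frac{29 - 23}{2 \left(-23\right)}\right) \frac{1}{809} = \left(1286 + \frac{1}{2} \left(- \frac{1}{23}\right) 6\right) \frac{1}{809} = \left(1286 - \frac{3}{23}\right) \frac{1}{809} = \frac{29575}{23} \cdot \frac{1}{809} = \frac{29575}{18607}$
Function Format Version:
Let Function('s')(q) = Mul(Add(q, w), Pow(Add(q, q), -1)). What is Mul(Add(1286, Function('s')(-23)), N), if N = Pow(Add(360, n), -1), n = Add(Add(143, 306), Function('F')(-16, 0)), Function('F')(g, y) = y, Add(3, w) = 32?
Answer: Rational(29575, 18607) ≈ 1.5895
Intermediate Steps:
w = 29 (w = Add(-3, 32) = 29)
n = 449 (n = Add(Add(143, 306), 0) = Add(449, 0) = 449)
Function('s')(q) = Mul(Rational(1, 2), Pow(q, -1), Add(29, q)) (Function('s')(q) = Mul(Add(q, 29), Pow(Add(q, q), -1)) = Mul(Add(29, q), Pow(Mul(2, q), -1)) = Mul(Add(29, q), Mul(Rational(1, 2), Pow(q, -1))) = Mul(Rational(1, 2), Pow(q, -1), Add(29, q)))
N = Rational(1, 809) (N = Pow(Add(360, 449), -1) = Pow(809, -1) = Rational(1, 809) ≈ 0.0012361)
Mul(Add(1286, Function('s')(-23)), N) = Mul(Add(1286, Mul(Rational(1, 2), Pow(-23, -1), Add(29, -23))), Rational(1, 809)) = Mul(Add(1286, Mul(Rational(1, 2), Rational(-1, 23), 6)), Rational(1, 809)) = Mul(Add(1286, Rational(-3, 23)), Rational(1, 809)) = Mul(Rational(29575, 23), Rational(1, 809)) = Rational(29575, 18607)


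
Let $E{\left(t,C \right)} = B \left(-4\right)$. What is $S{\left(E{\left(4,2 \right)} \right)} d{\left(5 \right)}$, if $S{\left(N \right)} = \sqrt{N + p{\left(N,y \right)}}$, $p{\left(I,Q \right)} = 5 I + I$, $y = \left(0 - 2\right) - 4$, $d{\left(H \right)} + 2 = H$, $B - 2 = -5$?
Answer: $6 \sqrt{21} \approx 27.495$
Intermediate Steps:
$B = -3$ ($B = 2 - 5 = -3$)
$d{\left(H \right)} = -2 + H$
$y = -6$ ($y = -2 - 4 = -6$)
$p{\left(I,Q \right)} = 6 I$
$E{\left(t,C \right)} = 12$ ($E{\left(t,C \right)} = \left(-3\right) \left(-4\right) = 12$)
$S{\left(N \right)} = \sqrt{7} \sqrt{N}$ ($S{\left(N \right)} = \sqrt{N + 6 N} = \sqrt{7 N} = \sqrt{7} \sqrt{N}$)
$S{\left(E{\left(4,2 \right)} \right)} d{\left(5 \right)} = \sqrt{7} \sqrt{12} \left(-2 + 5\right) = \sqrt{7} \cdot 2 \sqrt{3} \cdot 3 = 2 \sqrt{21} \cdot 3 = 6 \sqrt{21}$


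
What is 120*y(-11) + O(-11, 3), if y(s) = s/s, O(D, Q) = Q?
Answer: 123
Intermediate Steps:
y(s) = 1
120*y(-11) + O(-11, 3) = 120*1 + 3 = 120 + 3 = 123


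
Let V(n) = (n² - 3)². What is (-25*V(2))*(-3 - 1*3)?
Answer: 150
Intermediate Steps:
V(n) = (-3 + n²)²
(-25*V(2))*(-3 - 1*3) = (-25*(-3 + 2²)²)*(-3 - 1*3) = (-25*(-3 + 4)²)*(-3 - 3) = -25*1²*(-6) = -25*1*(-6) = -25*(-6) = 150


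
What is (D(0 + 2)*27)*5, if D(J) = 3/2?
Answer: 405/2 ≈ 202.50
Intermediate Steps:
D(J) = 3/2 (D(J) = 3*(½) = 3/2)
(D(0 + 2)*27)*5 = ((3/2)*27)*5 = (81/2)*5 = 405/2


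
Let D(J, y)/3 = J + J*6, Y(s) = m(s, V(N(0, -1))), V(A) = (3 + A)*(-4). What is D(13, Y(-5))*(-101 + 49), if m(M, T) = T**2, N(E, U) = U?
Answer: -14196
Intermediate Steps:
V(A) = -12 - 4*A
Y(s) = 64 (Y(s) = (-12 - 4*(-1))**2 = (-12 + 4)**2 = (-8)**2 = 64)
D(J, y) = 21*J (D(J, y) = 3*(J + J*6) = 3*(J + 6*J) = 3*(7*J) = 21*J)
D(13, Y(-5))*(-101 + 49) = (21*13)*(-101 + 49) = 273*(-52) = -14196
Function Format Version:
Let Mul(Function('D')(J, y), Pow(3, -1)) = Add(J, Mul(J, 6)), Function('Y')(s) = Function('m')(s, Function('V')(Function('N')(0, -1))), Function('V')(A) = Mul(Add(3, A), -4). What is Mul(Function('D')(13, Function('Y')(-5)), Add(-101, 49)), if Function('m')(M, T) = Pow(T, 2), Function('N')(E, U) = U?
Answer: -14196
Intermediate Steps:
Function('V')(A) = Add(-12, Mul(-4, A))
Function('Y')(s) = 64 (Function('Y')(s) = Pow(Add(-12, Mul(-4, -1)), 2) = Pow(Add(-12, 4), 2) = Pow(-8, 2) = 64)
Function('D')(J, y) = Mul(21, J) (Function('D')(J, y) = Mul(3, Add(J, Mul(J, 6))) = Mul(3, Add(J, Mul(6, J))) = Mul(3, Mul(7, J)) = Mul(21, J))
Mul(Function('D')(13, Function('Y')(-5)), Add(-101, 49)) = Mul(Mul(21, 13), Add(-101, 49)) = Mul(273, -52) = -14196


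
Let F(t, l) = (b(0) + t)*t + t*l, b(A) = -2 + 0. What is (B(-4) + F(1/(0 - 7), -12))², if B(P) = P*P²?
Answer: 9223369/2401 ≈ 3841.5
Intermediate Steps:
b(A) = -2
B(P) = P³
F(t, l) = l*t + t*(-2 + t) (F(t, l) = (-2 + t)*t + t*l = t*(-2 + t) + l*t = l*t + t*(-2 + t))
(B(-4) + F(1/(0 - 7), -12))² = ((-4)³ + (-2 - 12 + 1/(0 - 7))/(0 - 7))² = (-64 + (-2 - 12 + 1/(-7))/(-7))² = (-64 - (-2 - 12 - ⅐)/7)² = (-64 - ⅐*(-99/7))² = (-64 + 99/49)² = (-3037/49)² = 9223369/2401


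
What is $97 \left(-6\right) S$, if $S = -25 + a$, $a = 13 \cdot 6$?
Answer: $-30846$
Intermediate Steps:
$a = 78$
$S = 53$ ($S = -25 + 78 = 53$)
$97 \left(-6\right) S = 97 \left(-6\right) 53 = \left(-582\right) 53 = -30846$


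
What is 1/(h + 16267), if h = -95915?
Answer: -1/79648 ≈ -1.2555e-5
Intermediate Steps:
1/(h + 16267) = 1/(-95915 + 16267) = 1/(-79648) = -1/79648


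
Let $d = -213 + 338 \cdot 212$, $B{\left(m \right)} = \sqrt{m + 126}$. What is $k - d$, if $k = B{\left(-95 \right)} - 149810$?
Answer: $-221253 + \sqrt{31} \approx -2.2125 \cdot 10^{5}$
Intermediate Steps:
$B{\left(m \right)} = \sqrt{126 + m}$
$d = 71443$ ($d = -213 + 71656 = 71443$)
$k = -149810 + \sqrt{31}$ ($k = \sqrt{126 - 95} - 149810 = \sqrt{31} - 149810 = -149810 + \sqrt{31} \approx -1.498 \cdot 10^{5}$)
$k - d = \left(-149810 + \sqrt{31}\right) - 71443 = -221253 + \sqrt{31}$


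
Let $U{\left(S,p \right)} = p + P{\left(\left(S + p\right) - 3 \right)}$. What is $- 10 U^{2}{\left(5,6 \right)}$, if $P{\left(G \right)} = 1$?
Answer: $-490$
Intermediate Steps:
$U{\left(S,p \right)} = 1 + p$ ($U{\left(S,p \right)} = p + 1 = 1 + p$)
$- 10 U^{2}{\left(5,6 \right)} = - 10 \left(1 + 6\right)^{2} = - 10 \cdot 7^{2} = \left(-10\right) 49 = -490$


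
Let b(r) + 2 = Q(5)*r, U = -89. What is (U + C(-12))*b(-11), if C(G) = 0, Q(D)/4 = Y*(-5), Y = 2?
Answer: -38982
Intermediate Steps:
Q(D) = -40 (Q(D) = 4*(2*(-5)) = 4*(-10) = -40)
b(r) = -2 - 40*r
(U + C(-12))*b(-11) = (-89 + 0)*(-2 - 40*(-11)) = -89*(-2 + 440) = -89*438 = -38982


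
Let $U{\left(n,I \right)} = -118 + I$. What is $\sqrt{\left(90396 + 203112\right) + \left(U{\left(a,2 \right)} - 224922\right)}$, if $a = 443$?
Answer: $\sqrt{68470} \approx 261.67$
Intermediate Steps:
$\sqrt{\left(90396 + 203112\right) + \left(U{\left(a,2 \right)} - 224922\right)} = \sqrt{\left(90396 + 203112\right) + \left(\left(-118 + 2\right) - 224922\right)} = \sqrt{293508 - 225038} = \sqrt{68470}$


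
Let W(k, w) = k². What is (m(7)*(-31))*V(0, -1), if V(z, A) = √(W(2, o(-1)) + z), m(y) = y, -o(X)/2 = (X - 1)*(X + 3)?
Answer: -434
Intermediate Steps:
o(X) = -2*(-1 + X)*(3 + X) (o(X) = -2*(X - 1)*(X + 3) = -2*(-1 + X)*(3 + X))
V(z, A) = √(4 + z) (V(z, A) = √(2² + z) = √(4 + z))
(m(7)*(-31))*V(0, -1) = (7*(-31))*√(4 + 0) = -217*√4 = -217*2 = -434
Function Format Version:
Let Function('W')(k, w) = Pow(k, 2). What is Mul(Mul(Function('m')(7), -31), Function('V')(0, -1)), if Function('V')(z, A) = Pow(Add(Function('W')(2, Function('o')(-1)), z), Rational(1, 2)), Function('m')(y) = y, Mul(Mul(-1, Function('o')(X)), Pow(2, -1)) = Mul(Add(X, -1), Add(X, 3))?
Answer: -434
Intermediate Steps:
Function('o')(X) = Mul(-2, Add(-1, X), Add(3, X)) (Function('o')(X) = Mul(-2, Mul(Add(X, -1), Add(X, 3))) = Mul(-2, Mul(Add(-1, X), Add(3, X))) = Mul(-2, Add(-1, X), Add(3, X)))
Function('V')(z, A) = Pow(Add(4, z), Rational(1, 2)) (Function('V')(z, A) = Pow(Add(Pow(2, 2), z), Rational(1, 2)) = Pow(Add(4, z), Rational(1, 2)))
Mul(Mul(Function('m')(7), -31), Function('V')(0, -1)) = Mul(Mul(7, -31), Pow(Add(4, 0), Rational(1, 2))) = Mul(-217, Pow(4, Rational(1, 2))) = Mul(-217, 2) = -434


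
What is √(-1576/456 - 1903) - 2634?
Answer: -2634 + 2*I*√1548519/57 ≈ -2634.0 + 43.663*I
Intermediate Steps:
√(-1576/456 - 1903) - 2634 = √(-1576*1/456 - 1903) - 2634 = √(-197/57 - 1903) - 2634 = √(-108668/57) - 2634 = 2*I*√1548519/57 - 2634 = -2634 + 2*I*√1548519/57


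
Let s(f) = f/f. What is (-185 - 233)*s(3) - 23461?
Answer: -23879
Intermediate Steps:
s(f) = 1
(-185 - 233)*s(3) - 23461 = (-185 - 233)*1 - 23461 = -418*1 - 23461 = -418 - 23461 = -23879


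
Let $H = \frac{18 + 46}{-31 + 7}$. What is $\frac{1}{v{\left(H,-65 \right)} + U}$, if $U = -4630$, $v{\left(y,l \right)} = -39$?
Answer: $- \frac{1}{4669} \approx -0.00021418$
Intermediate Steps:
$H = - \frac{8}{3}$ ($H = \frac{64}{-24} = 64 \left(- \frac{1}{24}\right) = - \frac{8}{3} \approx -2.6667$)
$\frac{1}{v{\left(H,-65 \right)} + U} = \frac{1}{-39 - 4630} = \frac{1}{-4669} = - \frac{1}{4669}$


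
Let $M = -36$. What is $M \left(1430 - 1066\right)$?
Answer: $-13104$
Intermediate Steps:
$M \left(1430 - 1066\right) = - 36 \left(1430 - 1066\right) = \left(-36\right) 364 = -13104$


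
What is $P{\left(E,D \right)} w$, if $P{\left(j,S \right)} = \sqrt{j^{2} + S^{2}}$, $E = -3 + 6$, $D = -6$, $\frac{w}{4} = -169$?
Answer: $- 2028 \sqrt{5} \approx -4534.8$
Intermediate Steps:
$w = -676$ ($w = 4 \left(-169\right) = -676$)
$E = 3$
$P{\left(j,S \right)} = \sqrt{S^{2} + j^{2}}$
$P{\left(E,D \right)} w = \sqrt{\left(-6\right)^{2} + 3^{2}} \left(-676\right) = \sqrt{36 + 9} \left(-676\right) = \sqrt{45} \left(-676\right) = 3 \sqrt{5} \left(-676\right) = - 2028 \sqrt{5}$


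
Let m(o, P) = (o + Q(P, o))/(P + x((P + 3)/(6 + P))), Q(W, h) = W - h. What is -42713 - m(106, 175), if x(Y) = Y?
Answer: -1360568864/31853 ≈ -42714.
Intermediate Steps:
m(o, P) = P/(P + (3 + P)/(6 + P)) (m(o, P) = (o + (P - o))/(P + (P + 3)/(6 + P)) = P/(P + (3 + P)/(6 + P)))
-42713 - m(106, 175) = -42713 - 175*(6 + 175)/(3 + 175 + 175*(6 + 175)) = -42713 - 175*181/(3 + 175 + 175*181) = -42713 - 175*181/(3 + 175 + 31675) = -42713 - 175*181/31853 = -42713 - 1*31675/31853 = -42713 - 31675/31853 = -1360568864/31853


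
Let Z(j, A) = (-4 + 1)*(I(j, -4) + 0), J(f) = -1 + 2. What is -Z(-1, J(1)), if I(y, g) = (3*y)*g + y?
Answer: 33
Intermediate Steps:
J(f) = 1
I(y, g) = y + 3*g*y (I(y, g) = 3*g*y + y = y + 3*g*y)
Z(j, A) = 33*j (Z(j, A) = (-4 + 1)*(j*(1 + 3*(-4)) + 0) = -3*(j*(1 - 12) + 0) = -3*(j*(-11) + 0) = -3*(-11*j + 0) = -(-33)*j = 33*j)
-Z(-1, J(1)) = -33*(-1) = -1*(-33) = 33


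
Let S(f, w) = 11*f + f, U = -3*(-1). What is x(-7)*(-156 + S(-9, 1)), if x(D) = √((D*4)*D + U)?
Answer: -264*√199 ≈ -3724.2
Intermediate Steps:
U = 3
S(f, w) = 12*f
x(D) = √(3 + 4*D²) (x(D) = √((D*4)*D + 3) = √((4*D)*D + 3) = √(4*D² + 3) = √(3 + 4*D²))
x(-7)*(-156 + S(-9, 1)) = √(3 + 4*(-7)²)*(-156 + 12*(-9)) = √(3 + 4*49)*(-156 - 108) = √(3 + 196)*(-264) = √199*(-264) = -264*√199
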